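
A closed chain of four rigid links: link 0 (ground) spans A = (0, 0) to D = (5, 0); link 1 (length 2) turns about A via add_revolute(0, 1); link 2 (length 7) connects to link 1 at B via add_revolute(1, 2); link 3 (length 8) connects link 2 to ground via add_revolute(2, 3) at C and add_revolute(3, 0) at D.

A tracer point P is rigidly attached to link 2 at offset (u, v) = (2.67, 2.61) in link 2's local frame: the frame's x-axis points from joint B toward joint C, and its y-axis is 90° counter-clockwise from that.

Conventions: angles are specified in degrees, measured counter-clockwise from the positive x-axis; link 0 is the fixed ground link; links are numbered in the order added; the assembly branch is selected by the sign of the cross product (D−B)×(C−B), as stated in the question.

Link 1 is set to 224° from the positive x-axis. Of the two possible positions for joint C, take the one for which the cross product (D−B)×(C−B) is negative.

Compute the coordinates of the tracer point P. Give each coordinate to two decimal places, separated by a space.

A=(0,0), D=(5.00,0)
B = A + 2.00·(cos224°, sin224°) = (-1.4387, -1.3893)
|BD| = 6.5869
circle(B,7.00) ∩ circle(D,8.00): a=2.1548, h=6.6601
  candidates: C₊=(-0.7371,5.5754) cross=43.869; C₋=(2.0724,-7.4451) cross=-43.869
  branch - wants cross < 0 → take C=(2.0724,-7.4451) (cross=-43.869)
ex = (C−B)/|BC| = (0.5016,-0.8651); ey = (0.8651,0.5016)
P = B + 2.67·ex + 2.61·ey = (2.1585,-2.3900)

2.16 -2.39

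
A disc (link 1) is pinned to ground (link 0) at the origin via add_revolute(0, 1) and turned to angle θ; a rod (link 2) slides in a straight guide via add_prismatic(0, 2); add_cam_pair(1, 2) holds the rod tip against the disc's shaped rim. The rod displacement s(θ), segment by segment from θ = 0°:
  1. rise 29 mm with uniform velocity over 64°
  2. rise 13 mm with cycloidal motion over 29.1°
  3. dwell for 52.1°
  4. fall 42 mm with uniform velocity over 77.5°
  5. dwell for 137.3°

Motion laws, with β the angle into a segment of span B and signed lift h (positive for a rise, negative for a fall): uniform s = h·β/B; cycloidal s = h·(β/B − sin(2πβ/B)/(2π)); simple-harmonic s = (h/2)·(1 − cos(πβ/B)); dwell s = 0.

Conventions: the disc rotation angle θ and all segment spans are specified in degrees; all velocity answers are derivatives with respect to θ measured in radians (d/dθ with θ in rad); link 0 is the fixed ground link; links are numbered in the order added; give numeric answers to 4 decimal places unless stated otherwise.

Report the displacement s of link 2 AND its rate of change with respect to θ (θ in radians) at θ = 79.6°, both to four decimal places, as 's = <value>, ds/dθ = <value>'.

segment 1 (0° to 64°, uniform, h = 29) is passed completely: s = 0.0000 + (29) = 29.0000
θ = 79.6° falls in segment 2 (64° to 93.1°, cycloidal, h = 13): β = 79.6 − 64 = 15.6°, B = 29.1°; Δs = 13·(0.5361 − sin(2π·0.5361)/(2π)) = 7.4341; s = 29.0000 + 7.4341 = 36.4341
velocity in seg [64°–93.1°] (cycloidal), θ in radians: β = 15.6° = 0.2723 rad, B = 29.1° = 0.5079 rad; ds/dθ = (h/B)(1 − cos(2πβ/B)) = (13/0.5079)(1 − cos(2π·0.5361)) = 50.537116 mm/rad

s = 36.4341, ds/dθ = 50.5371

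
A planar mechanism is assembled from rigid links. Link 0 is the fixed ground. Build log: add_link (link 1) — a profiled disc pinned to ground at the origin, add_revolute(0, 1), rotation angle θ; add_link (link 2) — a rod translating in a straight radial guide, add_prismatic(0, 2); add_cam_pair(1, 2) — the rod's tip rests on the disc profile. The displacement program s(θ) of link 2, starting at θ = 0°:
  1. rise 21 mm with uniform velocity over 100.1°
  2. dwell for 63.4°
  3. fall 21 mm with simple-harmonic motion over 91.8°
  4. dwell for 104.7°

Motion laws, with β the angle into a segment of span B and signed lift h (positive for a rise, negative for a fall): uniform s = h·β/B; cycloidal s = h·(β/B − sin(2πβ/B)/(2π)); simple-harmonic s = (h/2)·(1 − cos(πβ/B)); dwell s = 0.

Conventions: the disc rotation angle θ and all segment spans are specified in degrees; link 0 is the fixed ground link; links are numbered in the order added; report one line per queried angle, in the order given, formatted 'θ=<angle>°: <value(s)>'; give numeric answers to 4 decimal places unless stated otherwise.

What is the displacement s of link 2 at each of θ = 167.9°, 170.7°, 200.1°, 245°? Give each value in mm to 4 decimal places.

seg 1 [0°–100.1°] uniform, h=21: full span → s += 21 → s = 21.0000
seg 2 [100.1°–163.5°] dwell: s stays 21.0000
seg 3 [163.5°–255.3°] simple-harmonic, h=-21: θ=167.9° here. β=4.4, B=91.8. -21/2·(1 − cos(π·0.0479)) = -0.1188 → s = 20.8812
seg 3 [163.5°–255.3°] simple-harmonic, h=-21: θ=170.7° here. β=7.2, B=91.8. -21/2·(1 − cos(π·0.0784)) = -0.3171 → s = 20.6829
seg 3 [163.5°–255.3°] simple-harmonic, h=-21: θ=200.1° here. β=36.6, B=91.8. -21/2·(1 − cos(π·0.3987)) = -7.2143 → s = 13.7857
seg 3 [163.5°–255.3°] simple-harmonic, h=-21: θ=245° here. β=81.5, B=91.8. -21/2·(1 − cos(π·0.8878)) = -20.3544 → s = 0.6456

θ=167.9°: 20.8812
θ=170.7°: 20.6829
θ=200.1°: 13.7857
θ=245°: 0.6456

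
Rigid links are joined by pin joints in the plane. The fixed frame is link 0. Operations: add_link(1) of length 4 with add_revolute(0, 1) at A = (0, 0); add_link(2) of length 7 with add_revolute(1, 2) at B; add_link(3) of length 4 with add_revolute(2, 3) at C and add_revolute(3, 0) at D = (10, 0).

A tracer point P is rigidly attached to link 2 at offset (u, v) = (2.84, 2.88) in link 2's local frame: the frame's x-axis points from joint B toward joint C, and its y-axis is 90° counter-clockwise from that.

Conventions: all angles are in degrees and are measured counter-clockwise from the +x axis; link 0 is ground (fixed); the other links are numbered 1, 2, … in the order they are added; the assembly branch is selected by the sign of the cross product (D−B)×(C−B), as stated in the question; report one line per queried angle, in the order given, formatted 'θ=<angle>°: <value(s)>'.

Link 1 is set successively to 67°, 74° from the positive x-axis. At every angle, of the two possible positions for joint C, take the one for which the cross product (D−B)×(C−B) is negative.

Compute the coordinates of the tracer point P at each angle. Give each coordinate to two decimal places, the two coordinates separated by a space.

A=(0,0), D=(10.00,0)
θ=67°: B = A + 4.00·(cos67°, sin67°) = (1.5629, 3.6820)
θ=67°: |BD| = 9.2055
θ=67°: circle(B,7.00) ∩ circle(D,4.00): a=6.3952, h=2.8464
θ=67°:   candidates: C₊=(8.5627,3.7329) cross=26.202; C₋=(6.2857,-1.4847) cross=-26.202
θ=67°:   branch - wants cross < 0 → take C=(6.2857,-1.4847) (cross=-26.202)
θ=67°: ex = (C−B)/|BC| = (0.6747,-0.7381); ey = (0.7381,0.6747)
θ=67°: P = B + 2.84·ex + 2.88·ey = (5.6048,3.5289)
θ=74°: B = A + 4.00·(cos74°, sin74°) = (1.1025, 3.8450)
θ=74°: |BD| = 9.6927
θ=74°: circle(B,7.00) ∩ circle(D,4.00): a=6.5487, h=2.4728
θ=74°:   candidates: C₊=(8.0949,3.5172) cross=23.968; C₋=(6.1330,-1.0227) cross=-23.968
θ=74°:   branch - wants cross < 0 → take C=(6.1330,-1.0227) (cross=-23.968)
θ=74°: ex = (C−B)/|BC| = (0.7186,-0.6954); ey = (0.6954,0.7186)
θ=74°: P = B + 2.84·ex + 2.88·ey = (5.1462,3.9398)

θ=67°: 5.60 3.53
θ=74°: 5.15 3.94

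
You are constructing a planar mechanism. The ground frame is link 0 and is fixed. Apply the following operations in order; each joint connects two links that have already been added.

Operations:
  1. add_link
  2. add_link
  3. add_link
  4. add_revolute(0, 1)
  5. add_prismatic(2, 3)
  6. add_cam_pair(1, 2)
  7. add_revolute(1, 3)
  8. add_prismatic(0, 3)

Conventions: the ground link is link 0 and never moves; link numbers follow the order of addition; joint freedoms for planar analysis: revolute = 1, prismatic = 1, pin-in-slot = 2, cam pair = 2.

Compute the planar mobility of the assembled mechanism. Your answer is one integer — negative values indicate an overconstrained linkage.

L=1 J1=0 J2=0
add link → L=2 J1=0 J2=0
add link → L=3 J1=0 J2=0
add link → L=4 J1=0 J2=0
R@0,1 dof=1 J1 → L=4 J1=1 J2=0
P@2,3 dof=1 J1 → L=4 J1=2 J2=0
C@1,2 dof=2 J2 → L=4 J1=2 J2=1
R@1,3 dof=1 J1 → L=4 J1=3 J2=1
P@0,3 dof=1 J1 → L=4 J1=4 J2=1
M=3(L−1)−2J1−J2=3·3−2·4−1=0

M = 0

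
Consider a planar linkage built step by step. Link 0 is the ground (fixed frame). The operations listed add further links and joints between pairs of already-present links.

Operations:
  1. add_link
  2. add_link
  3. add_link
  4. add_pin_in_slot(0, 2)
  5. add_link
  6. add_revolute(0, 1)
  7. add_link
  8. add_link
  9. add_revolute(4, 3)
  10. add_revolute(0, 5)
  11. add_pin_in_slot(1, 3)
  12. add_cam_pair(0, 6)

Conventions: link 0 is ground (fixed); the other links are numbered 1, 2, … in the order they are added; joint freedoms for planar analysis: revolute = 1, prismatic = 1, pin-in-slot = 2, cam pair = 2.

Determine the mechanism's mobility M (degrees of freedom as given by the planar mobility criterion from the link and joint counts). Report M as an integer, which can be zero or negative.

(L,J1,J2)=(1,0,0); link0 fixed
link1: (2,0,0)
link2: (3,0,0)
link3: (4,0,0)
PS 0-2 [J2]: (4,0,1)
link4: (5,0,1)
R 0-1 [J1]: (5,1,1)
link5: (6,1,1)
link6: (7,1,1)
R 4-3 [J1]: (7,2,1)
R 0-5 [J1]: (7,3,1)
PS 1-3 [J2]: (7,3,2)
C 0-6 [J2]: (7,3,3)
Grübler: 3·6 − 2·3 − 3 = 9

M = 9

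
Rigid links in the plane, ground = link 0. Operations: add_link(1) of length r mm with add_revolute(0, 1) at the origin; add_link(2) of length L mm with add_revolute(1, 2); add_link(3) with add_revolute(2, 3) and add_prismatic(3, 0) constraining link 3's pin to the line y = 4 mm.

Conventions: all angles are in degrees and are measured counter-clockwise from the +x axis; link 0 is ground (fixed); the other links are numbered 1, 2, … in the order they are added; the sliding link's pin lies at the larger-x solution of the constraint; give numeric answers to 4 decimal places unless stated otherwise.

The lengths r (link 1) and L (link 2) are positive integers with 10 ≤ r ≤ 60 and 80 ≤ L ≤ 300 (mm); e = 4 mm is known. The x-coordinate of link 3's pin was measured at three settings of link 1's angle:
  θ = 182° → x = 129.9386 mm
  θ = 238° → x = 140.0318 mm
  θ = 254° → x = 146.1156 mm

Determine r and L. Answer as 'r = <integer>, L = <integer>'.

constraint per measurement: (x − r cos θ)² + (r sin θ − e)² = L²
subtracting the θ₁ and θ₂ equations cancels the r² and L² terms:
r = (x₁² − x₂²) / (2[(x₁cos θ₁ + e sin θ₁) − (x₂cos θ₂ + e sin θ₂)]) = 26.0000 → r = 26
L² = (x₁ − r cos θ₁)² + (r sin θ₁ − e)² = 24335.9900 → L = 156.0000 → L = 156
check at θ₃=254°: x = 146.1156 (printed 146.1156) ✓

r = 26, L = 156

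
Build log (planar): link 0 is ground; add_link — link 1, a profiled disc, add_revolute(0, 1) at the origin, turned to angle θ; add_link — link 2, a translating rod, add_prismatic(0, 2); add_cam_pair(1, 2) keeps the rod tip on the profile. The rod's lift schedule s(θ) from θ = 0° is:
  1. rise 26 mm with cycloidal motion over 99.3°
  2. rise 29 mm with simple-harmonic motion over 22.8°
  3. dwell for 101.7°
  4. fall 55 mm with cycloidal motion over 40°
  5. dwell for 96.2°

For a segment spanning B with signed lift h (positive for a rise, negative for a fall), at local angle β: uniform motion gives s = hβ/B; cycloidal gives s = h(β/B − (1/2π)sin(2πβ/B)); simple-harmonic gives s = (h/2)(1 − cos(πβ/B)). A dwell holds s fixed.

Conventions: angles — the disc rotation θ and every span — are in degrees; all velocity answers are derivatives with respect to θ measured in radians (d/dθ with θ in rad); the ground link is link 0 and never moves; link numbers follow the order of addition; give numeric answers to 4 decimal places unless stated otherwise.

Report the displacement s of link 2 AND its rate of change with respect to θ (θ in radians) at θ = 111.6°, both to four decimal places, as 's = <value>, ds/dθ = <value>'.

seg 1 [0°–99.3°] cycloidal, h=26: full span → s += 26 → s = 26.0000
seg 2 [99.3°–122.1°] simple-harmonic, h=29: θ=111.6° here. β=12.3, B=22.8. 29/2·(1 − cos(π·0.5395)) = 16.2935 → s = 42.2935
velocity in seg [99.3°–122.1°] (simple-harmonic), θ in radians: β = 12.3° = 0.2147 rad, B = 22.8° = 0.3979 rad; ds/dθ = (πh/(2B)) sin(πβ/B) = (π·29/(2·0.3979)) sin(π·0.5395) = 113.594593 mm/rad

s = 42.2935, ds/dθ = 113.5946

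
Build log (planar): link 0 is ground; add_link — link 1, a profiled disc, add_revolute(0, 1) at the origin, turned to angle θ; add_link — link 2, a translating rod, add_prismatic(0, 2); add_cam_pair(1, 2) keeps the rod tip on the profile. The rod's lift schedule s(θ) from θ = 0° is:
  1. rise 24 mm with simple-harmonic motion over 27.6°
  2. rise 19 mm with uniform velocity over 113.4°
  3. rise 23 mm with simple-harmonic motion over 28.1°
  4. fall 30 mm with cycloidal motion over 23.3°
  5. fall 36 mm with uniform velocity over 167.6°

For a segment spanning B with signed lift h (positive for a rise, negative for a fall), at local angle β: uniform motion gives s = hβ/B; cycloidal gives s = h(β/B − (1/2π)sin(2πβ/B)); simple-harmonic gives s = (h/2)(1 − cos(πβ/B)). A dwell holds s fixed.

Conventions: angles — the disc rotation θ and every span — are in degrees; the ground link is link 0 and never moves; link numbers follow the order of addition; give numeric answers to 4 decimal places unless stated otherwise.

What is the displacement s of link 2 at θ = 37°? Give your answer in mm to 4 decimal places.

seg 1 [0°–27.6°] simple-harmonic, h=24: full span → s += 24 → s = 24.0000
seg 2 [27.6°–141°] uniform, h=19: θ=37° here. β=9.4, B=113.4. 19·9.4/113.4 = 1.5750 → s = 25.5750

25.5750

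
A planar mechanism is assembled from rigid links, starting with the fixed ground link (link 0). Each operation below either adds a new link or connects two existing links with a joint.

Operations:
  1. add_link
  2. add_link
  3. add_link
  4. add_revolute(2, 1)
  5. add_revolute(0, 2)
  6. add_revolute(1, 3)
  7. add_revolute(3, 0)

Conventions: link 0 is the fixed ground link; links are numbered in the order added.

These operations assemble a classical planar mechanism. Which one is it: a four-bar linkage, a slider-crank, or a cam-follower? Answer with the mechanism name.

links: 4 (incl. ground); joints: 4 revolute, 0 prismatic, 0 higher (cam) pair, forming one closed loop
4 links in a single 4R loop → four-bar linkage

four-bar linkage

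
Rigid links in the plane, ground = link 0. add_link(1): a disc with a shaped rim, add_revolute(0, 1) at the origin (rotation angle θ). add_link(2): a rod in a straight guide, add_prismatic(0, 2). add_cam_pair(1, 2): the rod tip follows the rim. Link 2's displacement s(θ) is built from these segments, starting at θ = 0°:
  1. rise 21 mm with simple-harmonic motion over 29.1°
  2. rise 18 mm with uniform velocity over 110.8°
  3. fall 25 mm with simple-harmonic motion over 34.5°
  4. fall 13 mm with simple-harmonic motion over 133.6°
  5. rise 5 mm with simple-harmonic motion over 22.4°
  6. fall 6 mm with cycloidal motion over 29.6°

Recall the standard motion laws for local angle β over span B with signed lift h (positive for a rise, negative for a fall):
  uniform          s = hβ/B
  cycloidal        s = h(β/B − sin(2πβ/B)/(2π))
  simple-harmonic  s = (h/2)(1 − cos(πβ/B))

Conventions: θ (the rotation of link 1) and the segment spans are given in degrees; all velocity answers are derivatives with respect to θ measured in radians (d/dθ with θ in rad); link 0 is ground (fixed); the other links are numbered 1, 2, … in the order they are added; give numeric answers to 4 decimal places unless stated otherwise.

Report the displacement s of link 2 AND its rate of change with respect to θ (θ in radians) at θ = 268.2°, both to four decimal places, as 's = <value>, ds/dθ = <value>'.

segment 1 (0° to 29.1°, simple-harmonic, h = 21) is passed completely: s = 0.0000 + (21) = 21.0000
segment 2 (29.1° to 139.9°, uniform, h = 18) is passed completely: s = 21.0000 + (18) = 39.0000
segment 3 (139.9° to 174.4°, simple-harmonic, h = -25) is passed completely: s = 39.0000 + (-25) = 14.0000
θ = 268.2° falls in segment 4 (174.4° to 308°, simple-harmonic, h = -13): β = 268.2 − 174.4 = 93.8°, B = 133.6°; Δs = -13/2·(1 − cos(π·0.7021)) = -10.3551; s = 14.0000 − 10.3551 = 3.6449
velocity in seg [174.4°–308°] (simple-harmonic), θ in radians: β = 93.8° = 1.6371 rad, B = 133.6° = 2.3318 rad; ds/dθ = (πh/(2B)) sin(πβ/B) = (π·(-13)/(2·2.3318)) sin(π·0.7021) = -7.050909 mm/rad

s = 3.6449, ds/dθ = -7.0509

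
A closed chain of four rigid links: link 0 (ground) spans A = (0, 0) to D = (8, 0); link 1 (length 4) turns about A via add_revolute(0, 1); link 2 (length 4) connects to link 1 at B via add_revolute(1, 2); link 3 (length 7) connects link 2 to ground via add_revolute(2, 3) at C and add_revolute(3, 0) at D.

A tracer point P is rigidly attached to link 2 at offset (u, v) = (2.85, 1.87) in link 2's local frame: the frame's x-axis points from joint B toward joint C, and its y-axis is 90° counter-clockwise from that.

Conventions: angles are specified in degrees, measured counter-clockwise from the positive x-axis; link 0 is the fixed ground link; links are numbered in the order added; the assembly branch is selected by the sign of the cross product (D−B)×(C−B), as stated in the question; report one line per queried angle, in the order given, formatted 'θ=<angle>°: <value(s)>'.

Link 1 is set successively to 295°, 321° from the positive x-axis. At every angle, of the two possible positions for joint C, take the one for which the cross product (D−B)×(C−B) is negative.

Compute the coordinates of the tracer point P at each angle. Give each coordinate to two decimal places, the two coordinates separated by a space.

A=(0,0), D=(8.00,0)
θ=295°: B = A + 4.00·(cos295°, sin295°) = (1.6905, -3.6252)
θ=295°: |BD| = 7.2768
θ=295°: circle(B,4.00) ∩ circle(D,7.00): a=1.3710, h=3.7577
θ=295°:   candidates: C₊=(1.0071,0.3160) cross=27.344; C₋=(4.7512,-6.2004) cross=-27.344
θ=295°:   branch - wants cross < 0 → take C=(4.7512,-6.2004) (cross=-27.344)
θ=295°: ex = (C−B)/|BC| = (0.7652,-0.6438); ey = (0.6438,0.7652)
θ=295°: P = B + 2.85·ex + 1.87·ey = (5.0752,-4.0292)
θ=321°: B = A + 4.00·(cos321°, sin321°) = (3.1086, -2.5173)
θ=321°: |BD| = 5.5012
θ=321°: circle(B,4.00) ∩ circle(D,7.00): a=-0.2488, h=3.9923
θ=321°:   candidates: C₊=(1.0605,0.9186) cross=21.962; C₋=(4.7142,-6.1809) cross=-21.962
θ=321°:   branch - wants cross < 0 → take C=(4.7142,-6.1809) (cross=-21.962)
θ=321°: ex = (C−B)/|BC| = (0.4014,-0.9159); ey = (0.9159,0.4014)
θ=321°: P = B + 2.85·ex + 1.87·ey = (5.9653,-4.3770)

θ=295°: 5.08 -4.03
θ=321°: 5.97 -4.38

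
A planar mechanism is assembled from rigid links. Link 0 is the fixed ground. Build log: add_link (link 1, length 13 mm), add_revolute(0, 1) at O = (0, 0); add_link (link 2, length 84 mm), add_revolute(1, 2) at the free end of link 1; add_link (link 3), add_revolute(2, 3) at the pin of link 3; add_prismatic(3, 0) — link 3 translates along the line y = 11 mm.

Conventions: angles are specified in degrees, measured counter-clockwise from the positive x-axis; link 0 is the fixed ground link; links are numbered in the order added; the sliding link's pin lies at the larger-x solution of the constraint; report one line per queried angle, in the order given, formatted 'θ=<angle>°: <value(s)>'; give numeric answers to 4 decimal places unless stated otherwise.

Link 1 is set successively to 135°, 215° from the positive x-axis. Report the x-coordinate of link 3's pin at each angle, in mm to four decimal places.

geometry: r = 13 mm, L = 84 mm, e = 11 mm
θ=135°: crank pin P = (r cos θ, r sin θ) = (-9.192388, 9.192388)
θ=135°: h = r sin θ − e = 9.192388 − 11 = -1.807612
θ=135°: x = r cos θ + √(L² − h²) = -9.192388 + 83.980549 = 74.788160
θ=215°: crank pin P = (r cos θ, r sin θ) = (-10.648977, -7.456494)
θ=215°: h = r sin θ − e = -7.456494 − 11 = -18.456494
θ=215°: x = r cos θ + √(L² − h²) = -10.648977 + 81.947287 = 71.298310

θ=135°: 74.7882
θ=215°: 71.2983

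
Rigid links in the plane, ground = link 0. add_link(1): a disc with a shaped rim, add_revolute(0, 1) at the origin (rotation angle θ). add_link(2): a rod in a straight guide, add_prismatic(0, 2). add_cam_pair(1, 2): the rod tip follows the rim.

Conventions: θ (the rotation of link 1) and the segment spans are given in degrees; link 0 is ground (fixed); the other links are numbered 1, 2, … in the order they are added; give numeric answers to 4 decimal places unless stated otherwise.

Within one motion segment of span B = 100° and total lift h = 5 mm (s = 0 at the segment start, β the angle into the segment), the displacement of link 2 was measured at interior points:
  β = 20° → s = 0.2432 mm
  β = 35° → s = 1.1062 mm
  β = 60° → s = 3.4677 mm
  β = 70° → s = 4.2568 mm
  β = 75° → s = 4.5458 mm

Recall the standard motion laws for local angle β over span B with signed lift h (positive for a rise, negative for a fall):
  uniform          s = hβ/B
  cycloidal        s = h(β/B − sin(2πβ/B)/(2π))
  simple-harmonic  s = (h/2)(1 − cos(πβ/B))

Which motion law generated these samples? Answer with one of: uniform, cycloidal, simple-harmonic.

candidates at β/B = r: uniform s = h·r (linear in β); cycloidal s = h·(r − sin(2πr)/(2π)); simple-harmonic s = (h/2)(1 − cos(πr))
β=20°: printed 0.2432 | uniform 1.0000, cycloidal 0.2432, simple-harmonic 0.4775
β=35°: printed 1.1062 | uniform 1.7500, cycloidal 1.1062, simple-harmonic 1.3650
β=60°: printed 3.4677 | uniform 3.0000, cycloidal 3.4677, simple-harmonic 3.2725
β=70°: printed 4.2568 | uniform 3.5000, cycloidal 4.2568, simple-harmonic 3.9695
β=75°: printed 4.5458 | uniform 3.7500, cycloidal 4.5458, simple-harmonic 4.2678
only one law matches every sample → cycloidal

cycloidal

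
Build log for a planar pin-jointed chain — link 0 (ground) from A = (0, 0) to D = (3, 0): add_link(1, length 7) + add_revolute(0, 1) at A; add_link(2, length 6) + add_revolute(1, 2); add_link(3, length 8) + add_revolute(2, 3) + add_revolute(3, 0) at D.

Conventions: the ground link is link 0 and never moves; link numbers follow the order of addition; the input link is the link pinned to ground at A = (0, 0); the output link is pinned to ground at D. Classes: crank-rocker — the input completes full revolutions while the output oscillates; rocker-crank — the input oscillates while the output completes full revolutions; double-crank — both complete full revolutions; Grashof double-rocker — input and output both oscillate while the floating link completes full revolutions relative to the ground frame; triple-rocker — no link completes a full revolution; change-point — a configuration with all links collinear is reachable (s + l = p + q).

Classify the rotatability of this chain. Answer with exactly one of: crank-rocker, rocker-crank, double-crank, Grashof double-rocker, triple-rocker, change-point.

lengths: ground=3, input=7, coupler=6, output=8
sorted: s=3 (shortest), l=8 (longest), p+q=13
s + l = 11 vs p + q = 13
s + l < p + q (Grashof) with shortest = ground link → double-crank

double-crank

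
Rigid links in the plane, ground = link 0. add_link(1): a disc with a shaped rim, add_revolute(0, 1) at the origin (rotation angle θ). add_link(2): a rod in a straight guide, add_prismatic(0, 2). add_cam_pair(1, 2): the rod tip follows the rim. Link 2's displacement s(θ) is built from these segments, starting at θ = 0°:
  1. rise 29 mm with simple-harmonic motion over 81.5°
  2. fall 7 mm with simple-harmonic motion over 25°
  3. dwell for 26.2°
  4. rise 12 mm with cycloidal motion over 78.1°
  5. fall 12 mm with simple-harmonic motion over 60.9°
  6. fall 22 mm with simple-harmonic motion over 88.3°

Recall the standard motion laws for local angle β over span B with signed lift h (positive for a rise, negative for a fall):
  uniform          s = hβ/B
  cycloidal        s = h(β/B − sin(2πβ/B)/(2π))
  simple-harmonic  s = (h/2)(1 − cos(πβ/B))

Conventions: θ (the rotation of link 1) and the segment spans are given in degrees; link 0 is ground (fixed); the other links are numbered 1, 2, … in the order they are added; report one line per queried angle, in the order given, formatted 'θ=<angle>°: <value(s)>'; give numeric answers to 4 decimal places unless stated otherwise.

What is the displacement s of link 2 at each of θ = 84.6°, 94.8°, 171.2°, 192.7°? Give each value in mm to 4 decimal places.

segment 1 (0° to 81.5°, simple-harmonic, h = 29) is passed completely: s = 0.0000 + (29) = 29.0000
θ = 84.6° falls in segment 2 (81.5° to 106.5°, simple-harmonic, h = -7): β = 84.6 − 81.5 = 3.1°, B = 25°; Δs = -7/2·(1 − cos(π·0.1240)) = -0.2622; s = 29.0000 − 0.2622 = 28.7378
θ = 94.8° falls in segment 2 (81.5° to 106.5°, simple-harmonic, h = -7): β = 94.8 − 81.5 = 13.3°, B = 25°; Δs = -7/2·(1 − cos(π·0.5320)) = -3.8513; s = 29.0000 − 3.8513 = 25.1487
segment 2 (81.5° to 106.5°, simple-harmonic, h = -7) is passed completely: s = 29.0000 + (-7) = 22.0000
segment 3 (106.5° to 132.7°, dwell): s unchanged at 22.0000
θ = 171.2° falls in segment 4 (132.7° to 210.8°, cycloidal, h = 12): β = 171.2 − 132.7 = 38.5°, B = 78.1°; Δs = 12·(0.4930 − sin(2π·0.4930)/(2π)) = 5.8310; s = 22.0000 + 5.8310 = 27.8310
θ = 192.7° falls in segment 4 (132.7° to 210.8°, cycloidal, h = 12): β = 192.7 − 132.7 = 60°, B = 78.1°; Δs = 12·(0.7682 − sin(2π·0.7682)/(2π)) = 11.1163; s = 22.0000 + 11.1163 = 33.1163

θ=84.6°: 28.7378
θ=94.8°: 25.1487
θ=171.2°: 27.8310
θ=192.7°: 33.1163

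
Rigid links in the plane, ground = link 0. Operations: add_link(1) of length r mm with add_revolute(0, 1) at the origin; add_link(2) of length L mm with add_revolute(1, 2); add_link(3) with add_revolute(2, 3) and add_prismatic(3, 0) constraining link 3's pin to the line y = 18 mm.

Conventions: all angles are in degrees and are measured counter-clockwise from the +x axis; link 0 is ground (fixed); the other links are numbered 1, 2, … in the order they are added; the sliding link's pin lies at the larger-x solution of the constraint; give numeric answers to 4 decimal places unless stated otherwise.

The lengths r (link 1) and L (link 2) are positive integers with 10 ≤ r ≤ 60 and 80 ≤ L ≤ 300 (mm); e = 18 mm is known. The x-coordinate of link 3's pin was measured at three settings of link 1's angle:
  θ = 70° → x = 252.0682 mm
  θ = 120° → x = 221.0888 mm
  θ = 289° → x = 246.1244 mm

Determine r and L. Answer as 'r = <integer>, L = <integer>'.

constraint per measurement: (x − r cos θ)² + (r sin θ − e)² = L²
subtracting the θ₁ and θ₂ equations cancels the r² and L² terms:
r = (x₁² − x₂²) / (2[(x₁cos θ₁ + e sin θ₁) − (x₂cos θ₂ + e sin θ₂)]) = 37.0000 → r = 37
L² = (x₁ − r cos θ₁)² + (r sin θ₁ − e)² = 57599.9891 → L = 240.0000 → L = 240
check at θ₃=289°: x = 246.1244 (printed 246.1244) ✓

r = 37, L = 240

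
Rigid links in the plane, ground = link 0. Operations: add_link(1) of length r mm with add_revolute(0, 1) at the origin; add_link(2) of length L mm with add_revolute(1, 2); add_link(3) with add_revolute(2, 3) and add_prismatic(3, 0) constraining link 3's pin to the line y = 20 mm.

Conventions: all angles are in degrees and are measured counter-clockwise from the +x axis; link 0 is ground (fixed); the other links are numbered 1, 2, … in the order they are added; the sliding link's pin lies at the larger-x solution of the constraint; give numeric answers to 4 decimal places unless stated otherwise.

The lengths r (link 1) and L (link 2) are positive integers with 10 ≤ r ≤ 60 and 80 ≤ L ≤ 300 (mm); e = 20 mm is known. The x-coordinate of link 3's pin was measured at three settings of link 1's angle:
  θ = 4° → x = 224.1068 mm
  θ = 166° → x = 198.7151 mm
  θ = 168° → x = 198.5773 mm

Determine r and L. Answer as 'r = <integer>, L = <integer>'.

constraint per measurement: (x − r cos θ)² + (r sin θ − e)² = L²
subtracting the θ₁ and θ₂ equations cancels the r² and L² terms:
r = (x₁² − x₂²) / (2[(x₁cos θ₁ + e sin θ₁) − (x₂cos θ₂ + e sin θ₂)]) = 13.0000 → r = 13
L² = (x₁ − r cos θ₁)² + (r sin θ₁ − e)² = 44944.0014 → L = 212.0000 → L = 212
check at θ₃=168°: x = 198.5773 (printed 198.5773) ✓

r = 13, L = 212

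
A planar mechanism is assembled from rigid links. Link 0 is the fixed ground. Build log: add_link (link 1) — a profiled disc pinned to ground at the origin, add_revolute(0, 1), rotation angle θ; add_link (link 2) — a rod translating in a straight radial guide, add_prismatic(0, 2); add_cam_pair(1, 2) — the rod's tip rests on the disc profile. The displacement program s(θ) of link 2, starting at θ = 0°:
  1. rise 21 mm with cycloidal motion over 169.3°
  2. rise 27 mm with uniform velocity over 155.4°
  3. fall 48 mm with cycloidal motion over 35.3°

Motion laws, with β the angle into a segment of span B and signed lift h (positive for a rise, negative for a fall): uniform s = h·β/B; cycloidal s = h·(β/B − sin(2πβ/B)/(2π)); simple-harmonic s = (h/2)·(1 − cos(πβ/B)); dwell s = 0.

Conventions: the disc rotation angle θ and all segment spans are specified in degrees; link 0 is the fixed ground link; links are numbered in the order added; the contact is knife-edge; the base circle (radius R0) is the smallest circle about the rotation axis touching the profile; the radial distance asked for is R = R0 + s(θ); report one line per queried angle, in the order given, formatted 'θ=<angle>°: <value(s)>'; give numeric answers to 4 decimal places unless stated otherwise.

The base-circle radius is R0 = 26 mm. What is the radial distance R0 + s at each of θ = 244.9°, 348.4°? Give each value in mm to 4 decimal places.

seg 1 [0°–169.3°] cycloidal, h=21: full span → s += 21 → s = 21.0000
seg 2 [169.3°–324.7°] uniform, h=27: θ=244.9° here. β=75.6, B=155.4. 27·75.6/155.4 = 13.1351 → s = 34.1351
seg 2 [169.3°–324.7°] uniform, h=27: full span → s += 27 → s = 48.0000
seg 3 [324.7°–360°] cycloidal, h=-48: θ=348.4° here. β=23.7, B=35.3. -48·(0.6714 − sin(2π·0.6714)/(2π)) = -38.9530 → s = 9.0470
θ=244.9°: R = R0 + s = 26 + 34.1351 = 60.1351
θ=348.4°: R = R0 + s = 26 + 9.0470 = 35.0470

θ=244.9°: 60.1351
θ=348.4°: 35.0470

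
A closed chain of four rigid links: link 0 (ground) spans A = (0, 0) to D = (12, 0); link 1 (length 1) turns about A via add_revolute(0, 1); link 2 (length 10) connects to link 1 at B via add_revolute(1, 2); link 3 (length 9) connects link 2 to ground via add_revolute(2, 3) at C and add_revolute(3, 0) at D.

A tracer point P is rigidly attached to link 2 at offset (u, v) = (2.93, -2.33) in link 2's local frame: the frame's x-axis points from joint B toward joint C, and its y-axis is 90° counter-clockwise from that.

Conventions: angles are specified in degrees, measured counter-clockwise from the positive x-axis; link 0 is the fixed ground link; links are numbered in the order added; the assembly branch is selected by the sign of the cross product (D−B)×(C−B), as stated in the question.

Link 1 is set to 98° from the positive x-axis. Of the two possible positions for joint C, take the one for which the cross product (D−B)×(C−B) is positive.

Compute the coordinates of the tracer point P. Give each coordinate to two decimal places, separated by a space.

A=(0,0), D=(12.00,0)
B = A + 1.00·(cos98°, sin98°) = (-0.1392, 0.9903)
|BD| = 12.1795
circle(B,10.00) ∩ circle(D,9.00): a=6.8697, h=7.2668
  candidates: C₊=(7.2987,7.6745) cross=88.506; C₋=(6.1170,-6.8110) cross=-88.506
  branch + wants cross > 0 → take C=(7.2987,7.6745) (cross=88.506)
ex = (C−B)/|BC| = (0.7438,0.6684); ey = (-0.6684,0.7438)
P = B + 2.93·ex + -2.33·ey = (3.5975,1.2157)

3.60 1.22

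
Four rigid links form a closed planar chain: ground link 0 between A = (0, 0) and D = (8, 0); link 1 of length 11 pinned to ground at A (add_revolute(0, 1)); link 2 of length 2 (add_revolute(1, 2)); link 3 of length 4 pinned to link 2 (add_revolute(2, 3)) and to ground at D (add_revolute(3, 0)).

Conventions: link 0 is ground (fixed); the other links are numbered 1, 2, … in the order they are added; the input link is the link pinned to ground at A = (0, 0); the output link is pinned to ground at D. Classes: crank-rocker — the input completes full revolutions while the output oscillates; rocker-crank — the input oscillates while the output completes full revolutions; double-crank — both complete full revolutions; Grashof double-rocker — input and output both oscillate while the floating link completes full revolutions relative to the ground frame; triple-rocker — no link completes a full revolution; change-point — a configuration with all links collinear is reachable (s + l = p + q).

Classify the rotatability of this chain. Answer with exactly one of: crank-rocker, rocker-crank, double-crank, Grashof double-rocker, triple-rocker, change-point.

lengths: ground=8, input=11, coupler=2, output=4
sorted: s=2 (shortest), l=11 (longest), p+q=12
s + l = 13 vs p + q = 12
s + l > p + q → non-Grashof → no link fully rotates → triple-rocker

triple-rocker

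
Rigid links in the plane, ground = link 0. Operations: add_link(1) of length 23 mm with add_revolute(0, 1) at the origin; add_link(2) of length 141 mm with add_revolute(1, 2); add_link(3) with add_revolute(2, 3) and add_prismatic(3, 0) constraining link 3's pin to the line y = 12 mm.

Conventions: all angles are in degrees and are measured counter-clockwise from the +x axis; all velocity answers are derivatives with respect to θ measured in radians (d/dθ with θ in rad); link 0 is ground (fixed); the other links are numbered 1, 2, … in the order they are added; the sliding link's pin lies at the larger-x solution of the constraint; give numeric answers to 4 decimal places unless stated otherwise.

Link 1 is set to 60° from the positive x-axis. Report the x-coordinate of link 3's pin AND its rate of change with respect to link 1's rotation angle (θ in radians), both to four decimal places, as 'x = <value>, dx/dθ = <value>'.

geometry: r = 23 mm, L = 141 mm, e = 12 mm
crank pin P = (r cos θ, r sin θ) = (11.500000, 19.918584)
h = r sin θ − e = 19.918584 − 12 = 7.918584
x = r cos θ + √(L² − h²) = 11.500000 + 140.777470 = 152.277470
dx/dθ = −r sin θ − h·r cos θ/√(L² − h²) (θ in radians; h = 7.918584) = -20.565447

x = 152.2775, dx/dθ = -20.5654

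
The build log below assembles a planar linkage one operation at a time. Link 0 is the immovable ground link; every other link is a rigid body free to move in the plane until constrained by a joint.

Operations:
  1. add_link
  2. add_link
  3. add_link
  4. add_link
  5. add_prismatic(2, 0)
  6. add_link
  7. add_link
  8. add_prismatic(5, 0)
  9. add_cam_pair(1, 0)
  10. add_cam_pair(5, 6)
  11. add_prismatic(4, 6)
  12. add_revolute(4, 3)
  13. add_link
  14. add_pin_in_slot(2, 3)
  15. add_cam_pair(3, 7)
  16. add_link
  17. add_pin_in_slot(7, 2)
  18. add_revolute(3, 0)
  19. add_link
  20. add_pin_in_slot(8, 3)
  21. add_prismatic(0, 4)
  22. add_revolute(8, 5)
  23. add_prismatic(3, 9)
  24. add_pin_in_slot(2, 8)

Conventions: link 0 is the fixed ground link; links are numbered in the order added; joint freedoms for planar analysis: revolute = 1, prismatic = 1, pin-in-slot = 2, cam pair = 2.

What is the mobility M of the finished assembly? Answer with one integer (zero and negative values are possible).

(L,J1,J2)=(1,0,0); link0 fixed
link1: (2,0,0)
link2: (3,0,0)
link3: (4,0,0)
link4: (5,0,0)
P 2-0 [J1]: (5,1,0)
link5: (6,1,0)
link6: (7,1,0)
P 5-0 [J1]: (7,2,0)
C 1-0 [J2]: (7,2,1)
C 5-6 [J2]: (7,2,2)
P 4-6 [J1]: (7,3,2)
R 4-3 [J1]: (7,4,2)
link7: (8,4,2)
PS 2-3 [J2]: (8,4,3)
C 3-7 [J2]: (8,4,4)
link8: (9,4,4)
PS 7-2 [J2]: (9,4,5)
R 3-0 [J1]: (9,5,5)
link9: (10,5,5)
PS 8-3 [J2]: (10,5,6)
P 0-4 [J1]: (10,6,6)
R 8-5 [J1]: (10,7,6)
P 3-9 [J1]: (10,8,6)
PS 2-8 [J2]: (10,8,7)
Grübler: 3·9 − 2·8 − 7 = 4

M = 4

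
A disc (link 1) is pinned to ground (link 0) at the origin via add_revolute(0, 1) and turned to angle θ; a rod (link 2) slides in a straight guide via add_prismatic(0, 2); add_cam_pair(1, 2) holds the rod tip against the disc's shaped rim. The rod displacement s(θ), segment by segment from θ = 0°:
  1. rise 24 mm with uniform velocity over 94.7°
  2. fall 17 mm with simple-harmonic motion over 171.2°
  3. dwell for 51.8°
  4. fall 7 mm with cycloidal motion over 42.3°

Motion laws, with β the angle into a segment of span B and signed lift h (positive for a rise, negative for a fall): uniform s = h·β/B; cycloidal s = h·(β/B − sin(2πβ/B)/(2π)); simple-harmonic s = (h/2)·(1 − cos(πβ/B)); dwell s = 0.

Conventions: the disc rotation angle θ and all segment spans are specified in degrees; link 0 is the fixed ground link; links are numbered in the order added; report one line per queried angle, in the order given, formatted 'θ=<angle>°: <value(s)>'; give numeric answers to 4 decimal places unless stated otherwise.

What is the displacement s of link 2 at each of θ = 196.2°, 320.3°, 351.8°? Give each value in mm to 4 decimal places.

segment 1 (0° to 94.7°, uniform, h = 24) is passed completely: s = 0.0000 + (24) = 24.0000
θ = 196.2° falls in segment 2 (94.7° to 265.9°, simple-harmonic, h = -17): β = 196.2 − 94.7 = 101.5°, B = 171.2°; Δs = -17/2·(1 − cos(π·0.5929)) = -10.9450; s = 24.0000 − 10.9450 = 13.0550
segment 2 (94.7° to 265.9°, simple-harmonic, h = -17) is passed completely: s = 24.0000 + (-17) = 7.0000
segment 3 (265.9° to 317.7°, dwell): s unchanged at 7.0000
θ = 320.3° falls in segment 4 (317.7° to 360°, cycloidal, h = -7): β = 320.3 − 317.7 = 2.6°, B = 42.3°; Δs = -7·(0.0615 − sin(2π·0.0615)/(2π)) = -0.0106; s = 7.0000 − 0.0106 = 6.9894
θ = 351.8° falls in segment 4 (317.7° to 360°, cycloidal, h = -7): β = 351.8 − 317.7 = 34.1°, B = 42.3°; Δs = -7·(0.8061 − sin(2π·0.8061)/(2π)) = -6.6885; s = 7.0000 − 6.6885 = 0.3115

θ=196.2°: 13.0550
θ=320.3°: 6.9894
θ=351.8°: 0.3115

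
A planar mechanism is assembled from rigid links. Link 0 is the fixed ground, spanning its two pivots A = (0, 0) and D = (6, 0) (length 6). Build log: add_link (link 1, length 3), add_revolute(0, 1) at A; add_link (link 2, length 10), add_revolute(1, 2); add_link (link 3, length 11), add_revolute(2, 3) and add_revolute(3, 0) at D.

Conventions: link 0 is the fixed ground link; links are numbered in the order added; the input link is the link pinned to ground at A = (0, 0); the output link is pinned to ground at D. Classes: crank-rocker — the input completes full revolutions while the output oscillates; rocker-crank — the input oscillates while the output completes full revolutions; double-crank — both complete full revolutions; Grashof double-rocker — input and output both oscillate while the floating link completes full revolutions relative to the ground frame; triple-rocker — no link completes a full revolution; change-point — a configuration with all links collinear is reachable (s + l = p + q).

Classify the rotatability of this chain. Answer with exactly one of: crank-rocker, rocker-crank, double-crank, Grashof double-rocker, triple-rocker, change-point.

lengths: ground=6, input=3, coupler=10, output=11
sorted: s=3 (shortest), l=11 (longest), p+q=16
s + l = 14 vs p + q = 16
s + l < p + q (Grashof) with shortest = input link → crank-rocker

crank-rocker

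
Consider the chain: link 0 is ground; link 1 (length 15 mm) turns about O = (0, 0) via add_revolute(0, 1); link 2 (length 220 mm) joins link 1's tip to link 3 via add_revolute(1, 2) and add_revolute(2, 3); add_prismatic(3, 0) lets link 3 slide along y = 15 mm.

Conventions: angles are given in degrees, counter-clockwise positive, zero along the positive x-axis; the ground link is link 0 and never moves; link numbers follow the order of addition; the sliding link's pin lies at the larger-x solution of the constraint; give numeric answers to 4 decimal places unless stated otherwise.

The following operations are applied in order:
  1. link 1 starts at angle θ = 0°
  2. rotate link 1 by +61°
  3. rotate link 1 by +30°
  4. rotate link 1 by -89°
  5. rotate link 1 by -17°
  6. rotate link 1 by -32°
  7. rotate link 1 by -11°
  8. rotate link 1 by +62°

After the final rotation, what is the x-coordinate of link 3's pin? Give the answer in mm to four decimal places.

geometry: r = 15 mm, L = 220 mm, e = 15 mm; θ starts at 0°
rotate link 1 by +61°: θ ← 0° +61° = 61°
rotate link 1 by +30°: θ ← 61° +30° = 91°
rotate link 1 by -89°: θ ← 91° -89° = 2°
rotate link 1 by -17°: θ ← 2° -17° = -15°
rotate link 1 by -32°: θ ← -15° -32° = -47°
rotate link 1 by -11°: θ ← -47° -11° = -58°
rotate link 1 by +62°: θ ← -58° +62° = 4°
crank pin P = (r cos θ, r sin θ) = (14.963461, 1.046347)
h = r sin θ − e = 1.046347 − 15 = -13.953653
x = r cos θ + √(L² − h²) = 14.963461 + 219.557044 = 234.520505

234.5205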